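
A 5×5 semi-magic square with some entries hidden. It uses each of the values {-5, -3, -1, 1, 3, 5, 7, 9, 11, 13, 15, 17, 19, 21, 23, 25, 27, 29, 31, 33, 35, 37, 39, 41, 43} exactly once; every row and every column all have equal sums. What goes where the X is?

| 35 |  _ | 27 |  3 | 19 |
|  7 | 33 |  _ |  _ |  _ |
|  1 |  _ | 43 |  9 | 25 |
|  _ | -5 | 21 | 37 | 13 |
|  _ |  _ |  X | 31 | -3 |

5

The 25 entries sum to 475, so each line sums to 475/5 = 95.
Row 1 must total 95; the given cells sum to 84, so (1,2) = 11.
Using row 3: 1 + 43 + 9 + 25 + ? → (3,2) = 95 − 78 = 17.
Row 4: -5 + 21 + 37 + 13 + ? = 95, so (4,1) = 29.
Column 1: 35 + 7 + 1 + 29 + ? = 95, so (5,1) = 23.
Column 2 must total 95; the given cells sum to 56, so (5,2) = 39.
Column 4 needs 95; the known cells sum to 80, so (2,4) = 15.
From column 5, 95 − (19 + 25 + 13 + (-3)) gives (2,5) = 41.
Row 2 needs 95; the known cells sum to 96, so (2,3) = -1.
Using row 5: 23 + 39 + 31 + (-3) + ? → (5,3) = 95 − 90 = 5.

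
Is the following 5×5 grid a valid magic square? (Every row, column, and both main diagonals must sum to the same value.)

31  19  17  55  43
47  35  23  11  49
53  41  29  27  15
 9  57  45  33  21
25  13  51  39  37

Yes

Row 1: 31 + 19 + 17 + 55 + 43 = 165.
Row 2: 47 + 35 + 23 + 11 + 49 = 165.
Row 3: 53 + 41 + 29 + 27 + 15 = 165.
Row 4: 9 + 57 + 45 + 33 + 21 = 165.
Row 5: 25 + 13 + 51 + 39 + 37 = 165.
Column 1: 31 + 47 + 53 + 9 + 25 = 165.
Column 2: 19 + 35 + 41 + 57 + 13 = 165.
Column 3: 17 + 23 + 29 + 45 + 51 = 165.
Column 4: 55 + 11 + 27 + 33 + 39 = 165.
Column 5: 43 + 49 + 15 + 21 + 37 = 165.
Main diagonal: 31 + 35 + 29 + 33 + 37 = 165.
Anti-diagonal: 43 + 11 + 29 + 57 + 25 = 165.
All lines sum to 165.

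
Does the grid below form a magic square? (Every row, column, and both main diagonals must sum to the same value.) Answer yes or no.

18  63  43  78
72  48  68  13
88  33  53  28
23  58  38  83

Row 1: 18 + 63 + 43 + 78 = 202.
Row 2: 72 + 48 + 68 + 13 = 201.
Row 3: 88 + 33 + 53 + 28 = 202.
Row 4: 23 + 58 + 38 + 83 = 202.
Column 1: 18 + 72 + 88 + 23 = 201.
Column 2: 63 + 48 + 33 + 58 = 202.
Column 3: 43 + 68 + 53 + 38 = 202.
Column 4: 78 + 13 + 28 + 83 = 202.
Main diagonal: 18 + 48 + 53 + 83 = 202.
Anti-diagonal: 78 + 68 + 33 + 23 = 202.

No — row 4 sums to 202 but row 2 sums to 201.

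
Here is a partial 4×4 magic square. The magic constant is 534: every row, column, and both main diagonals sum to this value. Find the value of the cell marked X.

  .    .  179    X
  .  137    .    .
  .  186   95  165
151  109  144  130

81

Row 3 must total 534; the given cells sum to 446, so (3,1) = 88.
Column 2 must total 534; the given cells sum to 432, so (1,2) = 102.
From column 3, 534 − (179 + 95 + 144) gives (2,3) = 116.
Main diagonal must total 534; the given cells sum to 362, so (1,1) = 172.
Using anti-diagonal: 116 + 186 + 151 + ? → (1,4) = 534 − 453 = 81.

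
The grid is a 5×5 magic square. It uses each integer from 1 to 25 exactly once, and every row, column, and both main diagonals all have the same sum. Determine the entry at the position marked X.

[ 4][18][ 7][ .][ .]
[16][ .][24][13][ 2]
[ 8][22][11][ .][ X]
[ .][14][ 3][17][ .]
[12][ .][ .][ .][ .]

19

The entries are 1 through 25, which sum to 325, so each line sums to 325/5 = 65.
Row 2 needs 65; the known cells sum to 55, so (2,2) = 10.
Column 1 must total 65; the given cells sum to 40, so (4,1) = 25.
From column 2, 65 − (18 + 10 + 22 + 14) gives (5,2) = 1.
Column 3: 7 + 24 + 11 + 3 + ? = 65, so (5,3) = 20.
The remaining cell in main diagonal is (5,5) = 65 − 42 = 23.
Anti-diagonal must total 65; the given cells sum to 50, so (1,5) = 15.
The remaining cell in row 1 is (1,4) = 65 − 44 = 21.
Using row 4: 25 + 14 + 3 + 17 + ? → (4,5) = 65 − 59 = 6.
The remaining cell in row 5 is (5,4) = 65 − 56 = 9.
Column 4 must total 65; the given cells sum to 60, so (3,4) = 5.
From column 5, 65 − (15 + 2 + 6 + 23) gives (3,5) = 19.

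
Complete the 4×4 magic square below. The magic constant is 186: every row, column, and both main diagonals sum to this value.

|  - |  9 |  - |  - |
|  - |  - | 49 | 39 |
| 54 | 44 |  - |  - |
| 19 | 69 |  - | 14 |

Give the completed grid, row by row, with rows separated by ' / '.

Row 4: 19 + 69 + 14 + ? = 186, so (4,3) = 84.
Column 2 must total 186; the given cells sum to 122, so (2,2) = 64.
Anti-diagonal needs 186; the known cells sum to 112, so (1,4) = 74.
Row 2 must total 186; the given cells sum to 152, so (2,1) = 34.
The remaining cell in column 1 is (1,1) = 186 − 107 = 79.
Column 4: 74 + 39 + 14 + ? = 186, so (3,4) = 59.
The remaining cell in main diagonal is (3,3) = 186 − 157 = 29.
Row 1: 79 + 9 + 74 + ? = 186, so (1,3) = 24.

79 9 24 74 / 34 64 49 39 / 54 44 29 59 / 19 69 84 14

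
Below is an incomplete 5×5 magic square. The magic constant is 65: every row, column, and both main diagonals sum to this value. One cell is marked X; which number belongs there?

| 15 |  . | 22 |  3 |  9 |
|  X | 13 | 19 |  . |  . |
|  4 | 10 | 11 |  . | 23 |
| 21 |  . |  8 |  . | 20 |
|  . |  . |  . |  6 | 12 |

Using row 1: 15 + 22 + 3 + 9 + ? → (1,2) = 65 − 49 = 16.
Row 3: 4 + 10 + 11 + 23 + ? = 65, so (3,4) = 17.
Column 3: 22 + 19 + 11 + 8 + ? = 65, so (5,3) = 5.
Column 5 needs 65; the known cells sum to 64, so (2,5) = 1.
The remaining cell in main diagonal is (4,4) = 65 − 51 = 14.
From row 4, 65 − (21 + 8 + 14 + 20) gives (4,2) = 2.
Using column 2: 16 + 13 + 10 + 2 + ? → (5,2) = 65 − 41 = 24.
Column 4: 3 + 17 + 14 + 6 + ? = 65, so (2,4) = 25.
Using anti-diagonal: 9 + 25 + 11 + 2 + ? → (5,1) = 65 − 47 = 18.
Row 2 must total 65; the given cells sum to 58, so (2,1) = 7.

7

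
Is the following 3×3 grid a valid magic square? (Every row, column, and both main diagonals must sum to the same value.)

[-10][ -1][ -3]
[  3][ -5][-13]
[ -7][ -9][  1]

Row 1: -10 + (-1) + (-3) = -14.
Row 2: 3 + (-5) + (-13) = -15.
Row 3: -7 + (-9) + 1 = -15.
Column 1: -10 + 3 + (-7) = -14.
Column 2: -1 + (-5) + (-9) = -15.
Column 3: -3 + (-13) + 1 = -15.
Main diagonal: -10 + (-5) + 1 = -14.
Anti-diagonal: -3 + (-5) + (-7) = -15.

No — anti-diagonal sums to -15 but column 1 sums to -14.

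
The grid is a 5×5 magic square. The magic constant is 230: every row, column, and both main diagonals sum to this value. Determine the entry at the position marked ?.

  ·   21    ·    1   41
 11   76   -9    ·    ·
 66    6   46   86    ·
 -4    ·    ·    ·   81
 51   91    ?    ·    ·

Row 3 must total 230; the given cells sum to 204, so (3,5) = 26.
From column 1, 230 − (11 + 66 + (-4) + 51) gives (1,1) = 106.
Column 2 must total 230; the given cells sum to 194, so (4,2) = 36.
The remaining cell in anti-diagonal is (2,4) = 230 − 174 = 56.
Row 1: 106 + 21 + 1 + 41 + ? = 230, so (1,3) = 61.
From row 2, 230 − (11 + 76 + (-9) + 56) gives (2,5) = 96.
From column 5, 230 − (41 + 96 + 26 + 81) gives (5,5) = -14.
Using main diagonal: 106 + 76 + 46 + (-14) + ? → (4,4) = 230 − 214 = 16.
The remaining cell in row 4 is (4,3) = 230 − 129 = 101.
Column 3 needs 230; the known cells sum to 199, so (5,3) = 31.

31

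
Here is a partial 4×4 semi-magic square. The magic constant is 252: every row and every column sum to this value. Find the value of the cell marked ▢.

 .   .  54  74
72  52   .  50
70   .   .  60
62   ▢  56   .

66

From row 2, 252 − (72 + 52 + 50) gives (2,3) = 78.
Using column 1: 72 + 70 + 62 + ? → (1,1) = 252 − 204 = 48.
Column 3 needs 252; the known cells sum to 188, so (3,3) = 64.
Column 4 must total 252; the given cells sum to 184, so (4,4) = 68.
Using row 1: 48 + 54 + 74 + ? → (1,2) = 252 − 176 = 76.
The remaining cell in row 3 is (3,2) = 252 − 194 = 58.
Row 4 needs 252; the known cells sum to 186, so (4,2) = 66.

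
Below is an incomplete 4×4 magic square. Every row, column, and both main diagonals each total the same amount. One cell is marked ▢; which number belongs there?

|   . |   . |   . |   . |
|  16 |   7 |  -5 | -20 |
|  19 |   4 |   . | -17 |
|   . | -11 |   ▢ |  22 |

1

Row 2 is complete and sums to -2; that is the magic constant.
Row 3 needs -2; the known cells sum to 6, so (3,3) = -8.
Column 2 needs -2; the known cells sum to 0, so (1,2) = -2.
Using column 4: -20 + (-17) + 22 + ? → (1,4) = -2 − (-15) = 13.
Main diagonal must total -2; the given cells sum to 21, so (1,1) = -23.
The remaining cell in anti-diagonal is (4,1) = -2 − 12 = -14.
Row 1 needs -2; the known cells sum to -12, so (1,3) = 10.
Row 4: -14 + (-11) + 22 + ? = -2, so (4,3) = 1.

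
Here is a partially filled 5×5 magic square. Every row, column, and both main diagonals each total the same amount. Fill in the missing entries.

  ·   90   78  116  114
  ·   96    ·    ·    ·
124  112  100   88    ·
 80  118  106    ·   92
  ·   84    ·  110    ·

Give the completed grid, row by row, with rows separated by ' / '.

Column 2 is already complete: 90 + 96 + 112 + 118 + 84 = 500, so that is the magic constant.
Using row 1: 90 + 78 + 116 + 114 + ? → (1,1) = 500 − 398 = 102.
The remaining cell in row 3 is (3,5) = 500 − 424 = 76.
Row 4 must total 500; the given cells sum to 396, so (4,4) = 104.
Column 4: 116 + 88 + 104 + 110 + ? = 500, so (2,4) = 82.
Main diagonal: 102 + 96 + 100 + 104 + ? = 500, so (5,5) = 98.
Anti-diagonal: 114 + 82 + 100 + 118 + ? = 500, so (5,1) = 86.
The remaining cell in row 5 is (5,3) = 500 − 378 = 122.
From column 1, 500 − (102 + 124 + 80 + 86) gives (2,1) = 108.
From column 3, 500 − (78 + 100 + 106 + 122) gives (2,3) = 94.
Column 5 needs 500; the known cells sum to 380, so (2,5) = 120.

102 90 78 116 114 / 108 96 94 82 120 / 124 112 100 88 76 / 80 118 106 104 92 / 86 84 122 110 98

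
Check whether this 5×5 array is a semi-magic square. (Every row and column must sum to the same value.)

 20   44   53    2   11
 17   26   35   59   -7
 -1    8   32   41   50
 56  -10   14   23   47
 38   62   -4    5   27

No — column 3 sums to 130 but column 5 sums to 128.

Row 1: 20 + 44 + 53 + 2 + 11 = 130.
Row 2: 17 + 26 + 35 + 59 + (-7) = 130.
Row 3: -1 + 8 + 32 + 41 + 50 = 130.
Row 4: 56 + (-10) + 14 + 23 + 47 = 130.
Row 5: 38 + 62 + (-4) + 5 + 27 = 128.
Column 1: 20 + 17 + (-1) + 56 + 38 = 130.
Column 2: 44 + 26 + 8 + (-10) + 62 = 130.
Column 3: 53 + 35 + 32 + 14 + (-4) = 130.
Column 4: 2 + 59 + 41 + 23 + 5 = 130.
Column 5: 11 + (-7) + 50 + 47 + 27 = 128.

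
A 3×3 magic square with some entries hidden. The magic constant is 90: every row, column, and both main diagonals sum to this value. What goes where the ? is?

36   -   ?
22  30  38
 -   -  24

Column 1: 36 + 22 + ? = 90, so (3,1) = 32.
The remaining cell in column 3 is (1,3) = 90 − 62 = 28.

28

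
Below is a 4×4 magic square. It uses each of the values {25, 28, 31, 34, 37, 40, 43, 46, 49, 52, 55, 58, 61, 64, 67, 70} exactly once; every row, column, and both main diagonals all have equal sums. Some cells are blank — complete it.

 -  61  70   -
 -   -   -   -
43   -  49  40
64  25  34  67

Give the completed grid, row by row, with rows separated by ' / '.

The 16 entries sum to 760, so each line sums to 760/4 = 190.
Row 3 must total 190; the given cells sum to 132, so (3,2) = 58.
Using column 2: 61 + 58 + 25 + ? → (2,2) = 190 − 144 = 46.
Column 3: 70 + 49 + 34 + ? = 190, so (2,3) = 37.
Main diagonal must total 190; the given cells sum to 162, so (1,1) = 28.
Using anti-diagonal: 37 + 58 + 64 + ? → (1,4) = 190 − 159 = 31.
From column 1, 190 − (28 + 43 + 64) gives (2,1) = 55.
The remaining cell in column 4 is (2,4) = 190 − 138 = 52.

28 61 70 31 / 55 46 37 52 / 43 58 49 40 / 64 25 34 67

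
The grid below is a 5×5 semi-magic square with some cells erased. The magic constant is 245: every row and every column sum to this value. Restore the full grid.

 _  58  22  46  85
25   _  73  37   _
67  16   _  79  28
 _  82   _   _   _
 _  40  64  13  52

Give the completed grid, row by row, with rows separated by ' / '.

34 58 22 46 85 / 25 49 73 37 61 / 67 16 55 79 28 / 43 82 31 70 19 / 76 40 64 13 52

From row 1, 245 − (58 + 22 + 46 + 85) gives (1,1) = 34.
From row 3, 245 − (67 + 16 + 79 + 28) gives (3,3) = 55.
Row 5: 40 + 64 + 13 + 52 + ? = 245, so (5,1) = 76.
Column 1 needs 245; the known cells sum to 202, so (4,1) = 43.
Column 2: 58 + 16 + 82 + 40 + ? = 245, so (2,2) = 49.
Using column 3: 22 + 73 + 55 + 64 + ? → (4,3) = 245 − 214 = 31.
Column 4 must total 245; the given cells sum to 175, so (4,4) = 70.
Row 2 needs 245; the known cells sum to 184, so (2,5) = 61.
Row 4: 43 + 82 + 31 + 70 + ? = 245, so (4,5) = 19.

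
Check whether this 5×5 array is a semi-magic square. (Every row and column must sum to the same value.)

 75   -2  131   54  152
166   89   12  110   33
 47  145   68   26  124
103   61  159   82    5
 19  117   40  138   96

Yes

Row 1: 75 + (-2) + 131 + 54 + 152 = 410.
Row 2: 166 + 89 + 12 + 110 + 33 = 410.
Row 3: 47 + 145 + 68 + 26 + 124 = 410.
Row 4: 103 + 61 + 159 + 82 + 5 = 410.
Row 5: 19 + 117 + 40 + 138 + 96 = 410.
Column 1: 75 + 166 + 47 + 103 + 19 = 410.
Column 2: -2 + 89 + 145 + 61 + 117 = 410.
Column 3: 131 + 12 + 68 + 159 + 40 = 410.
Column 4: 54 + 110 + 26 + 82 + 138 = 410.
Column 5: 152 + 33 + 124 + 5 + 96 = 410.
All lines sum to 410.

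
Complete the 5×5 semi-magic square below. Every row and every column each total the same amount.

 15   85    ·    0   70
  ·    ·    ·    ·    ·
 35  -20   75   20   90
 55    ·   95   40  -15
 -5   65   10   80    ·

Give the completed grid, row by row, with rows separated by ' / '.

15 85 30 0 70 / 100 45 -10 60 5 / 35 -20 75 20 90 / 55 25 95 40 -15 / -5 65 10 80 50

Row 3 is already complete: 35 + -20 + 75 + 20 + 90 = 200, so that is the magic constant.
From row 1, 200 − (15 + 85 + 0 + 70) gives (1,3) = 30.
Row 4 needs 200; the known cells sum to 175, so (4,2) = 25.
Row 5 must total 200; the given cells sum to 150, so (5,5) = 50.
Column 1 must total 200; the given cells sum to 100, so (2,1) = 100.
From column 2, 200 − (85 + (-20) + 25 + 65) gives (2,2) = 45.
From column 3, 200 − (30 + 75 + 95 + 10) gives (2,3) = -10.
The remaining cell in column 4 is (2,4) = 200 − 140 = 60.
From column 5, 200 − (70 + 90 + (-15) + 50) gives (2,5) = 5.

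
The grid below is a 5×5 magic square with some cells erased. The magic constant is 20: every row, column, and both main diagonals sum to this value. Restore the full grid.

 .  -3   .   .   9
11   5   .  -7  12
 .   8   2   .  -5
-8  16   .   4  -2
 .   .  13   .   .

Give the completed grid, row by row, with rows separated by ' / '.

Row 2 needs 20; the known cells sum to 21, so (2,3) = -1.
Row 4: -8 + 16 + 4 + (-2) + ? = 20, so (4,3) = 10.
Column 2 must total 20; the given cells sum to 26, so (5,2) = -6.
The remaining cell in column 3 is (1,3) = 20 − 24 = -4.
Column 5 needs 20; the known cells sum to 14, so (5,5) = 6.
Main diagonal must total 20; the given cells sum to 17, so (1,1) = 3.
Anti-diagonal: 9 + (-7) + 2 + 16 + ? = 20, so (5,1) = 0.
The remaining cell in row 1 is (1,4) = 20 − 5 = 15.
Row 5 needs 20; the known cells sum to 13, so (5,4) = 7.
From column 1, 20 − (3 + 11 + (-8) + 0) gives (3,1) = 14.
The remaining cell in column 4 is (3,4) = 20 − 19 = 1.

3 -3 -4 15 9 / 11 5 -1 -7 12 / 14 8 2 1 -5 / -8 16 10 4 -2 / 0 -6 13 7 6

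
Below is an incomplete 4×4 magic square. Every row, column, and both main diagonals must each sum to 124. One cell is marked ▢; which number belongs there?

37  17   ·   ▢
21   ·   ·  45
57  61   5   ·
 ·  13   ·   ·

Row 3 must total 124; the given cells sum to 123, so (3,4) = 1.
Using column 1: 37 + 21 + 57 + ? → (4,1) = 124 − 115 = 9.
From column 2, 124 − (17 + 61 + 13) gives (2,2) = 33.
Using main diagonal: 37 + 33 + 5 + ? → (4,4) = 124 − 75 = 49.
From row 2, 124 − (21 + 33 + 45) gives (2,3) = 25.
From row 4, 124 − (9 + 13 + 49) gives (4,3) = 53.
The remaining cell in column 3 is (1,3) = 124 − 83 = 41.
Column 4 needs 124; the known cells sum to 95, so (1,4) = 29.

29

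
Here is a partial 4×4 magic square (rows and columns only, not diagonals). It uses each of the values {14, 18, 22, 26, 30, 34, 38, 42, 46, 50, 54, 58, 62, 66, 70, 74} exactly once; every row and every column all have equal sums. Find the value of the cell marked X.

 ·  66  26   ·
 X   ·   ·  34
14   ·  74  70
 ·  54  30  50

58

The 16 entries sum to 704, so each line sums to 704/4 = 176.
Using row 3: 14 + 74 + 70 + ? → (3,2) = 176 − 158 = 18.
Row 4 must total 176; the given cells sum to 134, so (4,1) = 42.
Column 2 needs 176; the known cells sum to 138, so (2,2) = 38.
The remaining cell in column 3 is (2,3) = 176 − 130 = 46.
Column 4 needs 176; the known cells sum to 154, so (1,4) = 22.
The remaining cell in row 1 is (1,1) = 176 − 114 = 62.
The remaining cell in row 2 is (2,1) = 176 − 118 = 58.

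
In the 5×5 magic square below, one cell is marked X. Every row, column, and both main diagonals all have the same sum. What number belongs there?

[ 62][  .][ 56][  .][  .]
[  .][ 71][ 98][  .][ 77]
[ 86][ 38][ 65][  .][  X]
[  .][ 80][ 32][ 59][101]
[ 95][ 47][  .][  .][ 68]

Main diagonal is complete and sums to 325; that is the magic constant.
Row 4 needs 325; the known cells sum to 272, so (4,1) = 53.
Column 1 needs 325; the known cells sum to 296, so (2,1) = 29.
Column 2: 71 + 38 + 80 + 47 + ? = 325, so (1,2) = 89.
The remaining cell in column 3 is (5,3) = 325 − 251 = 74.
The remaining cell in row 2 is (2,4) = 325 − 275 = 50.
Using row 5: 95 + 47 + 74 + 68 + ? → (5,4) = 325 − 284 = 41.
Anti-diagonal: 50 + 65 + 80 + 95 + ? = 325, so (1,5) = 35.
Row 1 must total 325; the given cells sum to 242, so (1,4) = 83.
Column 4 needs 325; the known cells sum to 233, so (3,4) = 92.
The remaining cell in column 5 is (3,5) = 325 − 281 = 44.

44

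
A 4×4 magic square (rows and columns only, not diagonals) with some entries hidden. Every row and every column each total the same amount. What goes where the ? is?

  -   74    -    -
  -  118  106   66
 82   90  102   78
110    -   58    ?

114

Row 3 is complete and sums to 352; that is the magic constant.
From row 2, 352 − (118 + 106 + 66) gives (2,1) = 62.
Using column 1: 62 + 82 + 110 + ? → (1,1) = 352 − 254 = 98.
Column 2 must total 352; the given cells sum to 282, so (4,2) = 70.
From column 3, 352 − (106 + 102 + 58) gives (1,3) = 86.
Row 1: 98 + 74 + 86 + ? = 352, so (1,4) = 94.
The remaining cell in row 4 is (4,4) = 352 − 238 = 114.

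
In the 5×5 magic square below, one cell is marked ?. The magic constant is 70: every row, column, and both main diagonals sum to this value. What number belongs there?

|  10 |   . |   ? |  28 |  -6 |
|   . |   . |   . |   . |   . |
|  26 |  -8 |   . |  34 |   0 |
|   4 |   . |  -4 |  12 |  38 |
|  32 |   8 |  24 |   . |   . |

2

The remaining cell in row 3 is (3,3) = 70 − 52 = 18.
From row 4, 70 − (4 + (-4) + 12 + 38) gives (4,2) = 20.
Using column 1: 10 + 26 + 4 + 32 + ? → (2,1) = 70 − 72 = -2.
Anti-diagonal must total 70; the given cells sum to 64, so (2,4) = 6.
From column 4, 70 − (28 + 6 + 34 + 12) gives (5,4) = -10.
From row 5, 70 − (32 + 8 + 24 + (-10)) gives (5,5) = 16.
The remaining cell in column 5 is (2,5) = 70 − 48 = 22.
Using main diagonal: 10 + 18 + 12 + 16 + ? → (2,2) = 70 − 56 = 14.
From row 2, 70 − (-2 + 14 + 6 + 22) gives (2,3) = 30.
Column 2 needs 70; the known cells sum to 34, so (1,2) = 36.
Column 3: 30 + 18 + (-4) + 24 + ? = 70, so (1,3) = 2.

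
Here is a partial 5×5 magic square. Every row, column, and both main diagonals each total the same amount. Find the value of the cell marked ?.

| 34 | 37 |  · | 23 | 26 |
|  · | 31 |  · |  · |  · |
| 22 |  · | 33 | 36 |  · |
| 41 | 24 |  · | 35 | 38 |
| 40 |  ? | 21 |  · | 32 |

43

Main diagonal is complete and sums to 165; that is the magic constant.
The remaining cell in row 1 is (1,3) = 165 − 120 = 45.
From row 4, 165 − (41 + 24 + 35 + 38) gives (4,3) = 27.
Column 1 needs 165; the known cells sum to 137, so (2,1) = 28.
Using column 3: 45 + 33 + 27 + 21 + ? → (2,3) = 165 − 126 = 39.
Anti-diagonal needs 165; the known cells sum to 123, so (2,4) = 42.
The remaining cell in row 2 is (2,5) = 165 − 140 = 25.
Column 4 must total 165; the given cells sum to 136, so (5,4) = 29.
Using column 5: 26 + 25 + 38 + 32 + ? → (3,5) = 165 − 121 = 44.
Row 3 must total 165; the given cells sum to 135, so (3,2) = 30.
The remaining cell in row 5 is (5,2) = 165 − 122 = 43.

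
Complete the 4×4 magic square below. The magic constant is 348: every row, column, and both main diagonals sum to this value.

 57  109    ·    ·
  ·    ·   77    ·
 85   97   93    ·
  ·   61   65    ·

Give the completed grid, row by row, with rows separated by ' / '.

57 109 113 69 / 101 81 77 89 / 85 97 93 73 / 105 61 65 117

From row 3, 348 − (85 + 97 + 93) gives (3,4) = 73.
From column 2, 348 − (109 + 97 + 61) gives (2,2) = 81.
Column 3 must total 348; the given cells sum to 235, so (1,3) = 113.
Main diagonal needs 348; the known cells sum to 231, so (4,4) = 117.
Row 1 needs 348; the known cells sum to 279, so (1,4) = 69.
The remaining cell in row 4 is (4,1) = 348 − 243 = 105.
The remaining cell in column 1 is (2,1) = 348 − 247 = 101.
Column 4 must total 348; the given cells sum to 259, so (2,4) = 89.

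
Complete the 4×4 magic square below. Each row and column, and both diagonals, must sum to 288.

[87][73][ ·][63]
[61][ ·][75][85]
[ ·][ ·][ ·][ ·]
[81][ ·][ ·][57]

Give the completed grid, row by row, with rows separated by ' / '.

Row 1 needs 288; the known cells sum to 223, so (1,3) = 65.
From row 2, 288 − (61 + 75 + 85) gives (2,2) = 67.
The remaining cell in column 1 is (3,1) = 288 − 229 = 59.
Column 4 must total 288; the given cells sum to 205, so (3,4) = 83.
Main diagonal needs 288; the known cells sum to 211, so (3,3) = 77.
From anti-diagonal, 288 − (63 + 75 + 81) gives (3,2) = 69.
From column 2, 288 − (73 + 67 + 69) gives (4,2) = 79.
Column 3: 65 + 75 + 77 + ? = 288, so (4,3) = 71.

87 73 65 63 / 61 67 75 85 / 59 69 77 83 / 81 79 71 57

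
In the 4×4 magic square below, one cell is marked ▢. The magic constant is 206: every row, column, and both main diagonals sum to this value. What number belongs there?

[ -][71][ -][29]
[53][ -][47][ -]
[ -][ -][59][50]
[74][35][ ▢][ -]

The remaining cell in anti-diagonal is (3,2) = 206 − 150 = 56.
Using row 3: 56 + 59 + 50 + ? → (3,1) = 206 − 165 = 41.
Column 1 must total 206; the given cells sum to 168, so (1,1) = 38.
The remaining cell in column 2 is (2,2) = 206 − 162 = 44.
Main diagonal needs 206; the known cells sum to 141, so (4,4) = 65.
Row 1: 38 + 71 + 29 + ? = 206, so (1,3) = 68.
Using row 2: 53 + 44 + 47 + ? → (2,4) = 206 − 144 = 62.
Row 4 needs 206; the known cells sum to 174, so (4,3) = 32.

32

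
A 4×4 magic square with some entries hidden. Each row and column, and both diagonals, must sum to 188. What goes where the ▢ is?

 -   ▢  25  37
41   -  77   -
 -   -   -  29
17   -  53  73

Row 4: 17 + 53 + 73 + ? = 188, so (4,2) = 45.
From column 3, 188 − (25 + 77 + 53) gives (3,3) = 33.
The remaining cell in column 4 is (2,4) = 188 − 139 = 49.
Anti-diagonal needs 188; the known cells sum to 131, so (3,2) = 57.
Using row 2: 41 + 77 + 49 + ? → (2,2) = 188 − 167 = 21.
Row 3: 57 + 33 + 29 + ? = 188, so (3,1) = 69.
From column 1, 188 − (41 + 69 + 17) gives (1,1) = 61.
Column 2: 21 + 57 + 45 + ? = 188, so (1,2) = 65.

65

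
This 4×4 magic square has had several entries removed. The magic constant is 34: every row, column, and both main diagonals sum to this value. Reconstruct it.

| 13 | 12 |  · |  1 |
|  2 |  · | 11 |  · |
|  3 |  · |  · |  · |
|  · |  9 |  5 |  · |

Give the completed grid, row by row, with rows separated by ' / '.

From row 1, 34 − (13 + 12 + 1) gives (1,3) = 8.
Using column 1: 13 + 2 + 3 + ? → (4,1) = 34 − 18 = 16.
Column 3 needs 34; the known cells sum to 24, so (3,3) = 10.
Anti-diagonal needs 34; the known cells sum to 28, so (3,2) = 6.
From row 3, 34 − (3 + 6 + 10) gives (3,4) = 15.
The remaining cell in row 4 is (4,4) = 34 − 30 = 4.
The remaining cell in column 2 is (2,2) = 34 − 27 = 7.
Column 4 needs 34; the known cells sum to 20, so (2,4) = 14.

13 12 8 1 / 2 7 11 14 / 3 6 10 15 / 16 9 5 4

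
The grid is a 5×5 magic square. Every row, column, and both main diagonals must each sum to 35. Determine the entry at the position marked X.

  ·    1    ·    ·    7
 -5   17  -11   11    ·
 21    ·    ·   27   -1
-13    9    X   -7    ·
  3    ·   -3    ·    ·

Row 2: -5 + 17 + (-11) + 11 + ? = 35, so (2,5) = 23.
Column 1 needs 35; the known cells sum to 6, so (1,1) = 29.
From anti-diagonal, 35 − (7 + 11 + 9 + 3) gives (3,3) = 5.
Row 3 needs 35; the known cells sum to 52, so (3,2) = -17.
Column 2 must total 35; the given cells sum to 10, so (5,2) = 25.
Main diagonal needs 35; the known cells sum to 44, so (5,5) = -9.
Row 5 needs 35; the known cells sum to 16, so (5,4) = 19.
The remaining cell in column 4 is (1,4) = 35 − 50 = -15.
Column 5: 7 + 23 + (-1) + (-9) + ? = 35, so (4,5) = 15.
Row 1 must total 35; the given cells sum to 22, so (1,3) = 13.
The remaining cell in row 4 is (4,3) = 35 − 4 = 31.

31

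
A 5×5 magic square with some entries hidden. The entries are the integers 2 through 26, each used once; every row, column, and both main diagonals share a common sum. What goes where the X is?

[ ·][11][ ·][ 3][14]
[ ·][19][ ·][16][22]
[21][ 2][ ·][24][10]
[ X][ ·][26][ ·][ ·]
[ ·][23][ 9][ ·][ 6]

The entries are 2 through 26, which sum to 350, so each line sums to 350/5 = 70.
Row 3 needs 70; the known cells sum to 57, so (3,3) = 13.
Column 2: 11 + 19 + 2 + 23 + ? = 70, so (4,2) = 15.
Column 5 must total 70; the given cells sum to 52, so (4,5) = 18.
From anti-diagonal, 70 − (14 + 16 + 13 + 15) gives (5,1) = 12.
Row 5 needs 70; the known cells sum to 50, so (5,4) = 20.
The remaining cell in column 4 is (4,4) = 70 − 63 = 7.
Main diagonal: 19 + 13 + 7 + 6 + ? = 70, so (1,1) = 25.
Row 1: 25 + 11 + 3 + 14 + ? = 70, so (1,3) = 17.
Row 4 must total 70; the given cells sum to 66, so (4,1) = 4.

4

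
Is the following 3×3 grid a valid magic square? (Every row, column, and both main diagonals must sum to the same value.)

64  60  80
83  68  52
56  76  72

No — row 2 sums to 203 but row 3 sums to 204.

Row 1: 64 + 60 + 80 = 204.
Row 2: 83 + 68 + 52 = 203.
Row 3: 56 + 76 + 72 = 204.
Column 1: 64 + 83 + 56 = 203.
Column 2: 60 + 68 + 76 = 204.
Column 3: 80 + 52 + 72 = 204.
Main diagonal: 64 + 68 + 72 = 204.
Anti-diagonal: 80 + 68 + 56 = 204.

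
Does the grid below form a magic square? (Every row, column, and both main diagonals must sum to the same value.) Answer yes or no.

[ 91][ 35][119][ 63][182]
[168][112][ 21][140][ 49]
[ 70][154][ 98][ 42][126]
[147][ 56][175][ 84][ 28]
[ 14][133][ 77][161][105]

Yes

Row 1: 91 + 35 + 119 + 63 + 182 = 490.
Row 2: 168 + 112 + 21 + 140 + 49 = 490.
Row 3: 70 + 154 + 98 + 42 + 126 = 490.
Row 4: 147 + 56 + 175 + 84 + 28 = 490.
Row 5: 14 + 133 + 77 + 161 + 105 = 490.
Column 1: 91 + 168 + 70 + 147 + 14 = 490.
Column 2: 35 + 112 + 154 + 56 + 133 = 490.
Column 3: 119 + 21 + 98 + 175 + 77 = 490.
Column 4: 63 + 140 + 42 + 84 + 161 = 490.
Column 5: 182 + 49 + 126 + 28 + 105 = 490.
Main diagonal: 91 + 112 + 98 + 84 + 105 = 490.
Anti-diagonal: 182 + 140 + 98 + 56 + 14 = 490.
All lines sum to 490.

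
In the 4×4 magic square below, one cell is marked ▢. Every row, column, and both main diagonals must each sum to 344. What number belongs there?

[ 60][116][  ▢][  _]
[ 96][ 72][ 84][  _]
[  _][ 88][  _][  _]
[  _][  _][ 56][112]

104

From row 2, 344 − (96 + 72 + 84) gives (2,4) = 92.
Column 2 needs 344; the known cells sum to 276, so (4,2) = 68.
Main diagonal must total 344; the given cells sum to 244, so (3,3) = 100.
Using row 4: 68 + 56 + 112 + ? → (4,1) = 344 − 236 = 108.
Column 1 needs 344; the known cells sum to 264, so (3,1) = 80.
Column 3 must total 344; the given cells sum to 240, so (1,3) = 104.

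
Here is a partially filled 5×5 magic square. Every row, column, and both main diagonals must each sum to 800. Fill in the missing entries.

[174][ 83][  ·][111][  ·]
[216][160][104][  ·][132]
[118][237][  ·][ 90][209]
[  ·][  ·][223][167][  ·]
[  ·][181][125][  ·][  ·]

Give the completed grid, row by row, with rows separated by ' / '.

Row 2 must total 800; the given cells sum to 612, so (2,4) = 188.
Row 3 needs 800; the known cells sum to 654, so (3,3) = 146.
From column 2, 800 − (83 + 160 + 237 + 181) gives (4,2) = 139.
From column 3, 800 − (104 + 146 + 223 + 125) gives (1,3) = 202.
Column 4 must total 800; the given cells sum to 556, so (5,4) = 244.
Main diagonal: 174 + 160 + 146 + 167 + ? = 800, so (5,5) = 153.
From row 1, 800 − (174 + 83 + 202 + 111) gives (1,5) = 230.
Row 5: 181 + 125 + 244 + 153 + ? = 800, so (5,1) = 97.
Column 1: 174 + 216 + 118 + 97 + ? = 800, so (4,1) = 195.
Column 5: 230 + 132 + 209 + 153 + ? = 800, so (4,5) = 76.

174 83 202 111 230 / 216 160 104 188 132 / 118 237 146 90 209 / 195 139 223 167 76 / 97 181 125 244 153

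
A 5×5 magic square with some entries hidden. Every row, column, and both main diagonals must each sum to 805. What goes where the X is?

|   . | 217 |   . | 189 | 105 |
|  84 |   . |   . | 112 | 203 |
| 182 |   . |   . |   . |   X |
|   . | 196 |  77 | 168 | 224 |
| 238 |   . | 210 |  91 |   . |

The remaining cell in row 4 is (4,1) = 805 − 665 = 140.
Column 1 must total 805; the given cells sum to 644, so (1,1) = 161.
The remaining cell in column 4 is (3,4) = 805 − 560 = 245.
Anti-diagonal needs 805; the known cells sum to 651, so (3,3) = 154.
Row 1 needs 805; the known cells sum to 672, so (1,3) = 133.
Using column 3: 133 + 154 + 77 + 210 + ? → (2,3) = 805 − 574 = 231.
From row 2, 805 − (84 + 231 + 112 + 203) gives (2,2) = 175.
From main diagonal, 805 − (161 + 175 + 154 + 168) gives (5,5) = 147.
The remaining cell in row 5 is (5,2) = 805 − 686 = 119.
Column 2 needs 805; the known cells sum to 707, so (3,2) = 98.
Column 5 needs 805; the known cells sum to 679, so (3,5) = 126.

126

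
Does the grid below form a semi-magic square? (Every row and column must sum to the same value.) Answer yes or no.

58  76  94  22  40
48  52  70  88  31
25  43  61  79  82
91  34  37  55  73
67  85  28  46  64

No — column 2 sums to 290 but row 2 sums to 289.

Row 1: 58 + 76 + 94 + 22 + 40 = 290.
Row 2: 48 + 52 + 70 + 88 + 31 = 289.
Row 3: 25 + 43 + 61 + 79 + 82 = 290.
Row 4: 91 + 34 + 37 + 55 + 73 = 290.
Row 5: 67 + 85 + 28 + 46 + 64 = 290.
Column 1: 58 + 48 + 25 + 91 + 67 = 289.
Column 2: 76 + 52 + 43 + 34 + 85 = 290.
Column 3: 94 + 70 + 61 + 37 + 28 = 290.
Column 4: 22 + 88 + 79 + 55 + 46 = 290.
Column 5: 40 + 31 + 82 + 73 + 64 = 290.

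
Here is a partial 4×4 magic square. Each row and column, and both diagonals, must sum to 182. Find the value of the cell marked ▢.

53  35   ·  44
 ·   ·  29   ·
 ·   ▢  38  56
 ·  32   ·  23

The remaining cell in row 1 is (1,3) = 182 − 132 = 50.
Column 3 needs 182; the known cells sum to 117, so (4,3) = 65.
The remaining cell in column 4 is (2,4) = 182 − 123 = 59.
Using main diagonal: 53 + 38 + 23 + ? → (2,2) = 182 − 114 = 68.
From row 2, 182 − (68 + 29 + 59) gives (2,1) = 26.
Using row 4: 32 + 65 + 23 + ? → (4,1) = 182 − 120 = 62.
Column 1 must total 182; the given cells sum to 141, so (3,1) = 41.
Column 2 must total 182; the given cells sum to 135, so (3,2) = 47.

47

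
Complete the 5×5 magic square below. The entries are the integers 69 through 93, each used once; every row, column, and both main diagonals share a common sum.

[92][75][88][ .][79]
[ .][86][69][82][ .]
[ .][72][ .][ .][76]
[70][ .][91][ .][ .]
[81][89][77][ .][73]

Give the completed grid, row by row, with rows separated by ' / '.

The entries are 69 through 93, which sum to 2025, so each line sums to 2025/5 = 405.
Row 1 needs 405; the known cells sum to 334, so (1,4) = 71.
The remaining cell in row 5 is (5,4) = 405 − 320 = 85.
Column 2: 75 + 86 + 72 + 89 + ? = 405, so (4,2) = 83.
From column 3, 405 − (88 + 69 + 91 + 77) gives (3,3) = 80.
The remaining cell in main diagonal is (4,4) = 405 − 331 = 74.
From row 4, 405 − (70 + 83 + 91 + 74) gives (4,5) = 87.
The remaining cell in column 4 is (3,4) = 405 − 312 = 93.
Column 5 needs 405; the known cells sum to 315, so (2,5) = 90.
Row 2 needs 405; the known cells sum to 327, so (2,1) = 78.
From row 3, 405 − (72 + 80 + 93 + 76) gives (3,1) = 84.

92 75 88 71 79 / 78 86 69 82 90 / 84 72 80 93 76 / 70 83 91 74 87 / 81 89 77 85 73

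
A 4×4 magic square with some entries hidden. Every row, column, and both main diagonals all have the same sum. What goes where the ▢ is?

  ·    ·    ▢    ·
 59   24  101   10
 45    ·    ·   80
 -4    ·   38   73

Row 2 is complete and sums to 194; that is the magic constant.
Using row 4: -4 + 38 + 73 + ? → (4,2) = 194 − 107 = 87.
Column 1 needs 194; the known cells sum to 100, so (1,1) = 94.
The remaining cell in column 4 is (1,4) = 194 − 163 = 31.
From main diagonal, 194 − (94 + 24 + 73) gives (3,3) = 3.
Anti-diagonal: 31 + 101 + (-4) + ? = 194, so (3,2) = 66.
The remaining cell in column 2 is (1,2) = 194 − 177 = 17.
Column 3 must total 194; the given cells sum to 142, so (1,3) = 52.

52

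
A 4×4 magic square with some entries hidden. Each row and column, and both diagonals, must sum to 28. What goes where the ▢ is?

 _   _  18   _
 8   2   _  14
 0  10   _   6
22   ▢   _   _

The remaining cell in row 2 is (2,3) = 28 − 24 = 4.
Row 3 must total 28; the given cells sum to 16, so (3,3) = 12.
Column 1: 8 + 0 + 22 + ? = 28, so (1,1) = -2.
Column 3 needs 28; the known cells sum to 34, so (4,3) = -6.
Using main diagonal: -2 + 2 + 12 + ? → (4,4) = 28 − 12 = 16.
Anti-diagonal: 4 + 10 + 22 + ? = 28, so (1,4) = -8.
From row 1, 28 − (-2 + 18 + (-8)) gives (1,2) = 20.
Row 4: 22 + (-6) + 16 + ? = 28, so (4,2) = -4.

-4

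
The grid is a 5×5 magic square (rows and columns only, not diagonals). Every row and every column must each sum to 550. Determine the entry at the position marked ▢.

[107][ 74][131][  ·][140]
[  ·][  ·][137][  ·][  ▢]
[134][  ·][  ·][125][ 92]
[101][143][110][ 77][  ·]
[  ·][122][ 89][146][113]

86

From row 1, 550 − (107 + 74 + 131 + 140) gives (1,4) = 98.
Row 4 needs 550; the known cells sum to 431, so (4,5) = 119.
Row 5 needs 550; the known cells sum to 470, so (5,1) = 80.
Column 1: 107 + 134 + 101 + 80 + ? = 550, so (2,1) = 128.
The remaining cell in column 3 is (3,3) = 550 − 467 = 83.
Column 4 must total 550; the given cells sum to 446, so (2,4) = 104.
From column 5, 550 − (140 + 92 + 119 + 113) gives (2,5) = 86.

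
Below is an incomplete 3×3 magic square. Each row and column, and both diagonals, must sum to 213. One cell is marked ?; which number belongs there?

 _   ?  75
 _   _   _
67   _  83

Row 3: 67 + 83 + ? = 213, so (3,2) = 63.
Column 3 needs 213; the known cells sum to 158, so (2,3) = 55.
Using anti-diagonal: 75 + 67 + ? → (2,2) = 213 − 142 = 71.
Using row 2: 71 + 55 + ? → (2,1) = 213 − 126 = 87.
Column 1 needs 213; the known cells sum to 154, so (1,1) = 59.
From column 2, 213 − (71 + 63) gives (1,2) = 79.

79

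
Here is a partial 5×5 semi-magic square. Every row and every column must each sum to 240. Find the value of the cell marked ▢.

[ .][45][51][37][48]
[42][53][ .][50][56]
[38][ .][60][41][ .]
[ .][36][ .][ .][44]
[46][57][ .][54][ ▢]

40

Row 1 must total 240; the given cells sum to 181, so (1,1) = 59.
Row 2 needs 240; the known cells sum to 201, so (2,3) = 39.
Column 1 must total 240; the given cells sum to 185, so (4,1) = 55.
From column 2, 240 − (45 + 53 + 36 + 57) gives (3,2) = 49.
Column 4 needs 240; the known cells sum to 182, so (4,4) = 58.
From row 3, 240 − (38 + 49 + 60 + 41) gives (3,5) = 52.
Using row 4: 55 + 36 + 58 + 44 + ? → (4,3) = 240 − 193 = 47.
From column 3, 240 − (51 + 39 + 60 + 47) gives (5,3) = 43.
Column 5 needs 240; the known cells sum to 200, so (5,5) = 40.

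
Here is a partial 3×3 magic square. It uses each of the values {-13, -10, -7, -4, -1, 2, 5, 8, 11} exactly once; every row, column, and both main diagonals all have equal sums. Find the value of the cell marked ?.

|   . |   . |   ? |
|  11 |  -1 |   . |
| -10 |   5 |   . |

The 9 entries sum to -9, so each line sums to -9/3 = -3.
Row 2: 11 + (-1) + ? = -3, so (2,3) = -13.
The remaining cell in row 3 is (3,3) = -3 − (-5) = 2.
From column 1, -3 − (11 + (-10)) gives (1,1) = -4.
Column 2 must total -3; the given cells sum to 4, so (1,2) = -7.
The remaining cell in column 3 is (1,3) = -3 − (-11) = 8.

8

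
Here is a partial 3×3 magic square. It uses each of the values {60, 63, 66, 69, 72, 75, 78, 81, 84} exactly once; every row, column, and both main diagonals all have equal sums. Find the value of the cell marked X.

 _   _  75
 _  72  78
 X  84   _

69

The 9 entries sum to 648, so each line sums to 648/3 = 216.
Using row 2: 72 + 78 + ? → (2,1) = 216 − 150 = 66.
Column 2 must total 216; the given cells sum to 156, so (1,2) = 60.
Column 3: 75 + 78 + ? = 216, so (3,3) = 63.
Main diagonal needs 216; the known cells sum to 135, so (1,1) = 81.
From anti-diagonal, 216 − (75 + 72) gives (3,1) = 69.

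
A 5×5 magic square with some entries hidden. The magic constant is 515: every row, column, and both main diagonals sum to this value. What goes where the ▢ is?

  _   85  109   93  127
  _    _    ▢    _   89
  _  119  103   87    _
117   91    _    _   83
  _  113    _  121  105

81

Row 1 needs 515; the known cells sum to 414, so (1,1) = 101.
From column 2, 515 − (85 + 119 + 91 + 113) gives (2,2) = 107.
Column 5 must total 515; the given cells sum to 404, so (3,5) = 111.
Main diagonal: 101 + 107 + 103 + 105 + ? = 515, so (4,4) = 99.
Using row 3: 119 + 103 + 87 + 111 + ? → (3,1) = 515 − 420 = 95.
Row 4 needs 515; the known cells sum to 390, so (4,3) = 125.
Column 4: 93 + 87 + 99 + 121 + ? = 515, so (2,4) = 115.
Anti-diagonal must total 515; the given cells sum to 436, so (5,1) = 79.
Row 5: 79 + 113 + 121 + 105 + ? = 515, so (5,3) = 97.
Column 1 needs 515; the known cells sum to 392, so (2,1) = 123.
From column 3, 515 − (109 + 103 + 125 + 97) gives (2,3) = 81.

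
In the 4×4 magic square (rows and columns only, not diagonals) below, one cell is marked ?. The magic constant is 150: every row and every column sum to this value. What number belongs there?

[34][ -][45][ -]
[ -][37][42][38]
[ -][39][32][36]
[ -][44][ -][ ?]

Using row 2: 37 + 42 + 38 + ? → (2,1) = 150 − 117 = 33.
From row 3, 150 − (39 + 32 + 36) gives (3,1) = 43.
Column 1: 34 + 33 + 43 + ? = 150, so (4,1) = 40.
The remaining cell in column 2 is (1,2) = 150 − 120 = 30.
Column 3 must total 150; the given cells sum to 119, so (4,3) = 31.
Row 1: 34 + 30 + 45 + ? = 150, so (1,4) = 41.
Using row 4: 40 + 44 + 31 + ? → (4,4) = 150 − 115 = 35.

35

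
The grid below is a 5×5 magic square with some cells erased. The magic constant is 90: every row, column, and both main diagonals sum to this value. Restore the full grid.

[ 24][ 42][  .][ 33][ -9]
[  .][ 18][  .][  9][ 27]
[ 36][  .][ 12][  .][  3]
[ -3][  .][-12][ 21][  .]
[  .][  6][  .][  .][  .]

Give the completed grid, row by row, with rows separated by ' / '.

Using row 1: 24 + 42 + 33 + (-9) + ? → (1,3) = 90 − 90 = 0.
Using main diagonal: 24 + 18 + 12 + 21 + ? → (5,5) = 90 − 75 = 15.
The remaining cell in column 5 is (4,5) = 90 − 36 = 54.
Row 4: -3 + (-12) + 21 + 54 + ? = 90, so (4,2) = 30.
From column 2, 90 − (42 + 18 + 30 + 6) gives (3,2) = -6.
Anti-diagonal: -9 + 9 + 12 + 30 + ? = 90, so (5,1) = 48.
From row 3, 90 − (36 + (-6) + 12 + 3) gives (3,4) = 45.
The remaining cell in column 1 is (2,1) = 90 − 105 = -15.
Column 4 needs 90; the known cells sum to 108, so (5,4) = -18.
From row 2, 90 − (-15 + 18 + 9 + 27) gives (2,3) = 51.
Using row 5: 48 + 6 + (-18) + 15 + ? → (5,3) = 90 − 51 = 39.

24 42 0 33 -9 / -15 18 51 9 27 / 36 -6 12 45 3 / -3 30 -12 21 54 / 48 6 39 -18 15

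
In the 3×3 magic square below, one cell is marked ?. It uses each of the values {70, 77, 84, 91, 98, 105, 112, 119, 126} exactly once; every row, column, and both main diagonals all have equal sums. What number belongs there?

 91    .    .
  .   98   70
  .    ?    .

The 9 entries sum to 882, so each line sums to 882/3 = 294.
The remaining cell in row 2 is (2,1) = 294 − 168 = 126.
Column 1 needs 294; the known cells sum to 217, so (3,1) = 77.
Using main diagonal: 91 + 98 + ? → (3,3) = 294 − 189 = 105.
Anti-diagonal must total 294; the given cells sum to 175, so (1,3) = 119.
Row 1 must total 294; the given cells sum to 210, so (1,2) = 84.
Row 3 must total 294; the given cells sum to 182, so (3,2) = 112.

112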